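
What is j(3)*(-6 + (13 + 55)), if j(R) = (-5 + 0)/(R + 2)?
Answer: -62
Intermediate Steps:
j(R) = -5/(2 + R)
j(3)*(-6 + (13 + 55)) = (-5/(2 + 3))*(-6 + (13 + 55)) = (-5/5)*(-6 + 68) = -5*⅕*62 = -1*62 = -62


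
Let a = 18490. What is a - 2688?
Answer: 15802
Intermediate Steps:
a - 2688 = 18490 - 2688 = 15802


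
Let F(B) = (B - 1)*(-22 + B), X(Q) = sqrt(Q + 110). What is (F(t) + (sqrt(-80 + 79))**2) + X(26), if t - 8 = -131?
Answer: 17979 + 2*sqrt(34) ≈ 17991.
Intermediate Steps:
t = -123 (t = 8 - 131 = -123)
X(Q) = sqrt(110 + Q)
F(B) = (-1 + B)*(-22 + B)
(F(t) + (sqrt(-80 + 79))**2) + X(26) = ((22 + (-123)**2 - 23*(-123)) + (sqrt(-80 + 79))**2) + sqrt(110 + 26) = ((22 + 15129 + 2829) + (sqrt(-1))**2) + sqrt(136) = (17980 + I**2) + 2*sqrt(34) = (17980 - 1) + 2*sqrt(34) = 17979 + 2*sqrt(34)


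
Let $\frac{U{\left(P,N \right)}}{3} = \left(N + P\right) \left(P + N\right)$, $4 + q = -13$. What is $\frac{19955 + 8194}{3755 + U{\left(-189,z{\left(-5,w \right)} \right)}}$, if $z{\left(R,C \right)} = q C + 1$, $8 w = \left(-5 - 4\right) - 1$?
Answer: $\frac{450384}{1394747} \approx 0.32291$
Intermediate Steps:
$q = -17$ ($q = -4 - 13 = -17$)
$w = - \frac{5}{4}$ ($w = \frac{\left(-5 - 4\right) - 1}{8} = \frac{-9 - 1}{8} = \frac{1}{8} \left(-10\right) = - \frac{5}{4} \approx -1.25$)
$z{\left(R,C \right)} = 1 - 17 C$ ($z{\left(R,C \right)} = - 17 C + 1 = 1 - 17 C$)
$U{\left(P,N \right)} = 3 \left(N + P\right)^{2}$ ($U{\left(P,N \right)} = 3 \left(N + P\right) \left(P + N\right) = 3 \left(N + P\right) \left(N + P\right) = 3 \left(N + P\right)^{2}$)
$\frac{19955 + 8194}{3755 + U{\left(-189,z{\left(-5,w \right)} \right)}} = \frac{19955 + 8194}{3755 + 3 \left(\left(1 - - \frac{85}{4}\right) - 189\right)^{2}} = \frac{28149}{3755 + 3 \left(\left(1 + \frac{85}{4}\right) - 189\right)^{2}} = \frac{28149}{3755 + 3 \left(\frac{89}{4} - 189\right)^{2}} = \frac{28149}{3755 + 3 \left(- \frac{667}{4}\right)^{2}} = \frac{28149}{3755 + 3 \cdot \frac{444889}{16}} = \frac{28149}{3755 + \frac{1334667}{16}} = \frac{28149}{\frac{1394747}{16}} = 28149 \cdot \frac{16}{1394747} = \frac{450384}{1394747}$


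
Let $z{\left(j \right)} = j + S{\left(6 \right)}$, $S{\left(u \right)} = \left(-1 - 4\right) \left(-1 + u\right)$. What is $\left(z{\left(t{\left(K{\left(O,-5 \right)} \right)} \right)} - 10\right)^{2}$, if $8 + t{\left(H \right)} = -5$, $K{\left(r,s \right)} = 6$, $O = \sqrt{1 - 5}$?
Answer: $2304$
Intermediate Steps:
$S{\left(u \right)} = 5 - 5 u$ ($S{\left(u \right)} = - 5 \left(-1 + u\right) = 5 - 5 u$)
$O = 2 i$ ($O = \sqrt{-4} = 2 i \approx 2.0 i$)
$t{\left(H \right)} = -13$ ($t{\left(H \right)} = -8 - 5 = -13$)
$z{\left(j \right)} = -25 + j$ ($z{\left(j \right)} = j + \left(5 - 30\right) = j - 25 = -25 + j$)
$\left(z{\left(t{\left(K{\left(O,-5 \right)} \right)} \right)} - 10\right)^{2} = \left(\left(-25 - 13\right) - 10\right)^{2} = \left(-38 - 10\right)^{2} = \left(-48\right)^{2} = 2304$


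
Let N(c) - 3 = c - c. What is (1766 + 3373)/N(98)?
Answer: 1713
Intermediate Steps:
N(c) = 3 (N(c) = 3 + (c - c) = 3 + 0 = 3)
(1766 + 3373)/N(98) = (1766 + 3373)/3 = 5139*(⅓) = 1713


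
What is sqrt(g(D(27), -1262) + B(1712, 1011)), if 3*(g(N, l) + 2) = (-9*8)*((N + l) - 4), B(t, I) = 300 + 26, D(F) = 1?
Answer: 2*sqrt(7671) ≈ 175.17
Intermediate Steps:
B(t, I) = 326
g(N, l) = 94 - 24*N - 24*l (g(N, l) = -2 + ((-9*8)*((N + l) - 4))/3 = -2 + (-72*(-4 + N + l))/3 = -2 + (288 - 72*N - 72*l)/3 = -2 + (96 - 24*N - 24*l) = 94 - 24*N - 24*l)
sqrt(g(D(27), -1262) + B(1712, 1011)) = sqrt((94 - 24*1 - 24*(-1262)) + 326) = sqrt((94 - 24 + 30288) + 326) = sqrt(30358 + 326) = sqrt(30684) = 2*sqrt(7671)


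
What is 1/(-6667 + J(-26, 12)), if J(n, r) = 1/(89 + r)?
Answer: -101/673366 ≈ -0.00014999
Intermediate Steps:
1/(-6667 + J(-26, 12)) = 1/(-6667 + 1/(89 + 12)) = 1/(-6667 + 1/101) = 1/(-673366/101) = -101/673366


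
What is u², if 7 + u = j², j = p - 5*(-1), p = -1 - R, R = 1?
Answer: 4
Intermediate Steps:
p = -2 (p = -1 - 1*1 = -1 - 1 = -2)
j = 3 (j = -2 - 5*(-1) = -2 + 5 = 3)
u = 2 (u = -7 + 3² = -7 + 9 = 2)
u² = 2² = 4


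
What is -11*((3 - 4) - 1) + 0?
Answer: 22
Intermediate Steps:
-11*((3 - 4) - 1) + 0 = -11*(-1 - 1) + 0 = -11*(-2) + 0 = 22 + 0 = 22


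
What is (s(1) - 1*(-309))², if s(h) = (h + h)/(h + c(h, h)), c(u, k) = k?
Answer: 96100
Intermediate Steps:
s(h) = 1 (s(h) = (h + h)/(h + h) = (2*h)/((2*h)) = (2*h)*(1/(2*h)) = 1)
(s(1) - 1*(-309))² = (1 - 1*(-309))² = (1 + 309)² = 310² = 96100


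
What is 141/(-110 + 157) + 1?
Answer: 4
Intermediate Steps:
141/(-110 + 157) + 1 = 141/47 + 1 = 141*(1/47) + 1 = 3 + 1 = 4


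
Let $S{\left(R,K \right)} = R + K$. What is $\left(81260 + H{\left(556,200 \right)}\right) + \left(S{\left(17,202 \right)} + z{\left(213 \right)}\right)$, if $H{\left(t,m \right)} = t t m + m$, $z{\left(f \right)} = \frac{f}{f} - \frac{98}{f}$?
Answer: $\frac{13186591342}{213} \approx 6.1909 \cdot 10^{7}$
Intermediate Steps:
$z{\left(f \right)} = 1 - \frac{98}{f}$
$H{\left(t,m \right)} = m + m t^{2}$ ($H{\left(t,m \right)} = t^{2} m + m = m t^{2} + m = m + m t^{2}$)
$S{\left(R,K \right)} = K + R$
$\left(81260 + H{\left(556,200 \right)}\right) + \left(S{\left(17,202 \right)} + z{\left(213 \right)}\right) = \left(81260 + 200 \left(1 + 556^{2}\right)\right) + \left(\left(202 + 17\right) + \frac{-98 + 213}{213}\right) = \left(81260 + 200 \left(1 + 309136\right)\right) + \left(219 + \frac{1}{213} \cdot 115\right) = \left(81260 + 200 \cdot 309137\right) + \left(219 + \frac{115}{213}\right) = \left(81260 + 61827400\right) + \frac{46762}{213} = 61908660 + \frac{46762}{213} = \frac{13186591342}{213}$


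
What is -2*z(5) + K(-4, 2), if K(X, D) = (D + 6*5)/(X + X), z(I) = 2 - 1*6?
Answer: 4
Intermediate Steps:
z(I) = -4 (z(I) = 2 - 6 = -4)
K(X, D) = (30 + D)/(2*X) (K(X, D) = (D + 30)/((2*X)) = (30 + D)*(1/(2*X)) = (30 + D)/(2*X))
-2*z(5) + K(-4, 2) = -2*(-4) + (½)*(30 + 2)/(-4) = 8 + (½)*(-¼)*32 = 8 - 4 = 4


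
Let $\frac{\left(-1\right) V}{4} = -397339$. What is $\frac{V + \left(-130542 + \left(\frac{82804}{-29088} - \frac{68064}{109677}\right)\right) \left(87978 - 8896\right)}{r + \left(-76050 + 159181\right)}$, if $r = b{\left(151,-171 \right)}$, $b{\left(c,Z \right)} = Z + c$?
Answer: $- \frac{1372115778910499407}{11047822558164} \approx -1.242 \cdot 10^{5}$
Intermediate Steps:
$V = 1589356$ ($V = \left(-4\right) \left(-397339\right) = 1589356$)
$r = -20$ ($r = -171 + 151 = -20$)
$\frac{V + \left(-130542 + \left(\frac{82804}{-29088} - \frac{68064}{109677}\right)\right) \left(87978 - 8896\right)}{r + \left(-76050 + 159181\right)} = \frac{1589356 + \left(-130542 + \left(\frac{82804}{-29088} - \frac{68064}{109677}\right)\right) \left(87978 - 8896\right)}{-20 + \left(-76050 + 159181\right)} = \frac{1589356 + \left(-130542 + \left(82804 \left(- \frac{1}{29088}\right) - \frac{22688}{36559}\right)\right) 79082}{-20 + 83131} = \frac{1589356 + \left(-130542 - \frac{921794995}{265857048}\right) 79082}{83111} = \left(1589356 + \left(-130542 - \frac{921794995}{265857048}\right) 79082\right) \frac{1}{83111} = \left(1589356 - \frac{1372327049657689951}{132928524}\right) \frac{1}{83111} = \left(- \frac{1372115778910499407}{132928524}\right) \frac{1}{83111} = - \frac{1372115778910499407}{11047822558164}$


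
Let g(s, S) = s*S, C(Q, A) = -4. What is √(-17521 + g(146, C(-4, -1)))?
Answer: I*√18105 ≈ 134.55*I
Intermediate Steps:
g(s, S) = S*s
√(-17521 + g(146, C(-4, -1))) = √(-17521 - 4*146) = √(-17521 - 584) = √(-18105) = I*√18105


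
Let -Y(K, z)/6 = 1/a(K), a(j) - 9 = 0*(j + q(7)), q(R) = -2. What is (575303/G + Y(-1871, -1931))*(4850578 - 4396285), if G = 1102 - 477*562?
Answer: -342211799643/266972 ≈ -1.2818e+6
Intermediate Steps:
a(j) = 9 (a(j) = 9 + 0*(j - 2) = 9 + 0*(-2 + j) = 9 + 0 = 9)
Y(K, z) = -⅔ (Y(K, z) = -6/9 = -6*⅑ = -⅔)
G = -266972 (G = 1102 - 268074 = -266972)
(575303/G + Y(-1871, -1931))*(4850578 - 4396285) = (575303/(-266972) - ⅔)*(4850578 - 4396285) = (575303*(-1/266972) - ⅔)*454293 = (-575303/266972 - ⅔)*454293 = -2259853/800916*454293 = -342211799643/266972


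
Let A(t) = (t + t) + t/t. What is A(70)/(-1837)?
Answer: -141/1837 ≈ -0.076756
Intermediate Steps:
A(t) = 1 + 2*t (A(t) = 2*t + 1 = 1 + 2*t)
A(70)/(-1837) = (1 + 2*70)/(-1837) = (1 + 140)*(-1/1837) = 141*(-1/1837) = -141/1837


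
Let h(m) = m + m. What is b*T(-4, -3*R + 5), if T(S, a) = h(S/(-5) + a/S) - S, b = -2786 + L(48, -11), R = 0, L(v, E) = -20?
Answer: -43493/5 ≈ -8698.6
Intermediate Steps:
h(m) = 2*m
b = -2806 (b = -2786 - 20 = -2806)
T(S, a) = -7*S/5 + 2*a/S (T(S, a) = 2*(S/(-5) + a/S) - S = 2*(S*(-⅕) + a/S) - S = 2*(-S/5 + a/S) - S = (-2*S/5 + 2*a/S) - S = -7*S/5 + 2*a/S)
b*T(-4, -3*R + 5) = -2806*(-7/5*(-4) + 2*(-3*0 + 5)/(-4)) = -2806*(28/5 + 2*(0 + 5)*(-¼)) = -2806*(28/5 + 2*5*(-¼)) = -2806*(28/5 - 5/2) = -2806*31/10 = -43493/5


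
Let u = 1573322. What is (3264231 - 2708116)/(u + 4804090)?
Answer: 556115/6377412 ≈ 0.087201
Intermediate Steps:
(3264231 - 2708116)/(u + 4804090) = (3264231 - 2708116)/(1573322 + 4804090) = 556115/6377412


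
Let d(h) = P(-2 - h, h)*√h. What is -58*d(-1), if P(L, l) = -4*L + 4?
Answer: -464*I ≈ -464.0*I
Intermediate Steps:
P(L, l) = 4 - 4*L
d(h) = √h*(12 + 4*h) (d(h) = (4 - 4*(-2 - h))*√h = (4 + (8 + 4*h))*√h = (12 + 4*h)*√h = √h*(12 + 4*h))
-58*d(-1) = -232*√(-1)*(3 - 1) = -232*I*2 = -464*I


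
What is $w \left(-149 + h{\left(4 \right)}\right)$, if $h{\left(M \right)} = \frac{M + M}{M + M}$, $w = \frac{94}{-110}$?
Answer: $\frac{6956}{55} \approx 126.47$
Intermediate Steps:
$w = - \frac{47}{55}$ ($w = 94 \left(- \frac{1}{110}\right) = - \frac{47}{55} \approx -0.85455$)
$h{\left(M \right)} = 1$ ($h{\left(M \right)} = \frac{2 M}{2 M} = 2 M \frac{1}{2 M} = 1$)
$w \left(-149 + h{\left(4 \right)}\right) = - \frac{47 \left(-149 + 1\right)}{55} = \left(- \frac{47}{55}\right) \left(-148\right) = \frac{6956}{55}$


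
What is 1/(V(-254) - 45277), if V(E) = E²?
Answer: 1/19239 ≈ 5.1978e-5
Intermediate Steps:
1/(V(-254) - 45277) = 1/((-254)² - 45277) = 1/(64516 - 45277) = 1/19239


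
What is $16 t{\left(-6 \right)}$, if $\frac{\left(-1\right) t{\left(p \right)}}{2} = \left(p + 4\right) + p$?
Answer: $256$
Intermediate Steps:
$t{\left(p \right)} = -8 - 4 p$ ($t{\left(p \right)} = - 2 \left(\left(p + 4\right) + p\right) = - 2 \left(\left(4 + p\right) + p\right) = - 2 \left(4 + 2 p\right) = -8 - 4 p$)
$16 t{\left(-6 \right)} = 16 \left(-8 - -24\right) = 16 \left(-8 + 24\right) = 16 \cdot 16 = 256$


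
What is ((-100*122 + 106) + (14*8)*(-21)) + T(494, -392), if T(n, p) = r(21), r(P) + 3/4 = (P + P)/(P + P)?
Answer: -57783/4 ≈ -14446.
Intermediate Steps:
r(P) = ¼ (r(P) = -¾ + (P + P)/(P + P) = -¾ + (2*P)/((2*P)) = -¾ + (2*P)*(1/(2*P)) = -¾ + 1 = ¼)
T(n, p) = ¼
((-100*122 + 106) + (14*8)*(-21)) + T(494, -392) = ((-100*122 + 106) + (14*8)*(-21)) + ¼ = ((-12200 + 106) + 112*(-21)) + ¼ = (-12094 - 2352) + ¼ = -14446 + ¼ = -57783/4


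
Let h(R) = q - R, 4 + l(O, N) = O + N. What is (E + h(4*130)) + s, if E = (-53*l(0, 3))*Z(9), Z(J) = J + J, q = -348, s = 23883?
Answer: 23969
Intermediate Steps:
l(O, N) = -4 + N + O (l(O, N) = -4 + (O + N) = -4 + (N + O) = -4 + N + O)
Z(J) = 2*J
h(R) = -348 - R
E = 954 (E = (-53*(-4 + 3 + 0))*(2*9) = -53*(-1)*18 = 53*18 = 954)
(E + h(4*130)) + s = (954 + (-348 - 4*130)) + 23883 = (954 + (-348 - 1*520)) + 23883 = (954 + (-348 - 520)) + 23883 = (954 - 868) + 23883 = 86 + 23883 = 23969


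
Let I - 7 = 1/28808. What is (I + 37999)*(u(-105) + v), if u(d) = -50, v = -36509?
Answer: -40027602722591/28808 ≈ -1.3895e+9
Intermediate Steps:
I = 201657/28808 (I = 7 + 1/28808 = 201657/28808 ≈ 7.0000)
(I + 37999)*(u(-105) + v) = (201657/28808 + 37999)*(-50 - 36509) = (1094876849/28808)*(-36559) = -40027602722591/28808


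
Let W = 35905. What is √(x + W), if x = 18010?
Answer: √53915 ≈ 232.20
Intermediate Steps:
√(x + W) = √(18010 + 35905) = √53915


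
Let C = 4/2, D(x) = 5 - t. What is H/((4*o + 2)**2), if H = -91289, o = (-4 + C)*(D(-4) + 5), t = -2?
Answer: -91289/8836 ≈ -10.331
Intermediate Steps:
D(x) = 7 (D(x) = 5 - 1*(-2) = 5 + 2 = 7)
C = 2 (C = 4*(1/2) = 2)
o = -24 (o = (-4 + 2)*(7 + 5) = -2*12 = -24)
H/((4*o + 2)**2) = -91289/(4*(-24) + 2)**2 = -91289/(-96 + 2)**2 = -91289/((-94)**2) = -91289/8836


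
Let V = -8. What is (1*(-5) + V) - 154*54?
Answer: -8329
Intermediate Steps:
(1*(-5) + V) - 154*54 = (1*(-5) - 8) - 154*54 = (-5 - 8) - 8316 = -13 - 8316 = -8329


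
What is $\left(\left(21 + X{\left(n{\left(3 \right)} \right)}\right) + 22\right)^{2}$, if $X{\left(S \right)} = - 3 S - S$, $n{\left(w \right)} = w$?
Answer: $961$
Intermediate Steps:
$X{\left(S \right)} = - 4 S$
$\left(\left(21 + X{\left(n{\left(3 \right)} \right)}\right) + 22\right)^{2} = \left(\left(21 - 12\right) + 22\right)^{2} = \left(9 + 22\right)^{2} = 31^{2} = 961$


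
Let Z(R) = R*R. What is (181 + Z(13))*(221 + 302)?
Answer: 183050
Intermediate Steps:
Z(R) = R²
(181 + Z(13))*(221 + 302) = (181 + 13²)*(221 + 302) = (181 + 169)*523 = 350*523 = 183050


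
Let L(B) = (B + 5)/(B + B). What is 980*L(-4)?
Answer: -245/2 ≈ -122.50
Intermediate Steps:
L(B) = (5 + B)/(2*B) (L(B) = (5 + B)/((2*B)) = (5 + B)*(1/(2*B)) = (5 + B)/(2*B))
980*L(-4) = 980*((½)*(5 - 4)/(-4)) = 980*((½)*(-¼)*1) = 980*(-⅛) = -245/2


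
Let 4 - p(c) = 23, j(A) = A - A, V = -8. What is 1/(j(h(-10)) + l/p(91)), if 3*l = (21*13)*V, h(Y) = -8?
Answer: 19/728 ≈ 0.026099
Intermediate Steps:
j(A) = 0
l = -728 (l = ((21*13)*(-8))/3 = (273*(-8))/3 = (⅓)*(-2184) = -728)
p(c) = -19 (p(c) = 4 - 1*23 = 4 - 23 = -19)
1/(j(h(-10)) + l/p(91)) = 1/(0 - 728/(-19)) = 1/(0 - 728*(-1/19)) = 1/(0 + 728/19) = 1/(728/19) = 19/728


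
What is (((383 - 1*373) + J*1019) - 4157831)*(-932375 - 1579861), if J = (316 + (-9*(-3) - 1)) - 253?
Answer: 10217590402680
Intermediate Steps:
J = 89 (J = (316 + (27 - 1)) - 253 = (316 + 26) - 253 = 342 - 253 = 89)
(((383 - 1*373) + J*1019) - 4157831)*(-932375 - 1579861) = (((383 - 1*373) + 89*1019) - 4157831)*(-932375 - 1579861) = (((383 - 373) + 90691) - 4157831)*(-2512236) = ((10 + 90691) - 4157831)*(-2512236) = (90701 - 4157831)*(-2512236) = -4067130*(-2512236) = 10217590402680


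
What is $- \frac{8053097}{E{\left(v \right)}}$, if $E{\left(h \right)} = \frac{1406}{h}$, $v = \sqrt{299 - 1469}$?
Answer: $- \frac{24159291 i \sqrt{130}}{1406} \approx - 1.9592 \cdot 10^{5} i$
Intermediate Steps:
$v = 3 i \sqrt{130}$ ($v = \sqrt{-1170} = 3 i \sqrt{130} \approx 34.205 i$)
$- \frac{8053097}{E{\left(v \right)}} = - \frac{8053097}{1406 \frac{1}{3 i \sqrt{130}}} = - \frac{8053097}{1406 \left(- \frac{i \sqrt{130}}{390}\right)} = - \frac{8053097}{\left(- \frac{703}{195}\right) i \sqrt{130}} = - 8053097 \frac{3 i \sqrt{130}}{1406} = - \frac{24159291 i \sqrt{130}}{1406}$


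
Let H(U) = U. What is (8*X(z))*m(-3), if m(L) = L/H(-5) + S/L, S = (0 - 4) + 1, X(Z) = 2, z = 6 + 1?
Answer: 128/5 ≈ 25.600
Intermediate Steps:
z = 7
S = -3 (S = -4 + 1 = -3)
m(L) = -3/L - L/5 (m(L) = L/(-5) - 3/L = L*(-1/5) - 3/L = -L/5 - 3/L = -3/L - L/5)
(8*X(z))*m(-3) = (8*2)*(-3/(-3) - 1/5*(-3)) = 16*(-3*(-1/3) + 3/5) = 16*(1 + 3/5) = 16*(8/5) = 128/5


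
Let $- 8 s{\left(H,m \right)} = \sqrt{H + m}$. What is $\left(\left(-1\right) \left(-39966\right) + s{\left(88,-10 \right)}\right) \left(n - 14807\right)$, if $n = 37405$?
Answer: $903151668 - \frac{11299 \sqrt{78}}{4} \approx 9.0313 \cdot 10^{8}$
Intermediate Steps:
$s{\left(H,m \right)} = - \frac{\sqrt{H + m}}{8}$
$\left(\left(-1\right) \left(-39966\right) + s{\left(88,-10 \right)}\right) \left(n - 14807\right) = \left(\left(-1\right) \left(-39966\right) - \frac{\sqrt{88 - 10}}{8}\right) \left(37405 - 14807\right) = \left(39966 - \frac{\sqrt{78}}{8}\right) 22598 = 903151668 - \frac{11299 \sqrt{78}}{4}$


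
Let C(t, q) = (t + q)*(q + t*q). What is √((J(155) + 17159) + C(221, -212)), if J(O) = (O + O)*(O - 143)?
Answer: I*√402697 ≈ 634.58*I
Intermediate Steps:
C(t, q) = (q + t)*(q + q*t)
J(O) = 2*O*(-143 + O) (J(O) = (2*O)*(-143 + O) = 2*O*(-143 + O))
√((J(155) + 17159) + C(221, -212)) = √((2*155*(-143 + 155) + 17159) - 212*(-212 + 221 + 221² - 212*221)) = √((2*155*12 + 17159) - 212*(-212 + 221 + 48841 - 46852)) = √((3720 + 17159) - 212*1998) = √(20879 - 423576) = √(-402697) = I*√402697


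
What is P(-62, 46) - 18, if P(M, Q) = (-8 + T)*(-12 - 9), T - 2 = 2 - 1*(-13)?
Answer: -207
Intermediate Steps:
T = 17 (T = 2 + (2 - 1*(-13)) = 2 + (2 + 13) = 2 + 15 = 17)
P(M, Q) = -189 (P(M, Q) = (-8 + 17)*(-12 - 9) = 9*(-21) = -189)
P(-62, 46) - 18 = -189 - 18 = -207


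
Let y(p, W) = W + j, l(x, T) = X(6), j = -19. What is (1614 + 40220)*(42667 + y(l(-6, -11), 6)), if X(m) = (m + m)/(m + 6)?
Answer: 1784387436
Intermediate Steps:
X(m) = 2*m/(6 + m) (X(m) = (2*m)/(6 + m) = 2*m/(6 + m))
l(x, T) = 1 (l(x, T) = 2*6/(6 + 6) = 2*6/12 = 2*6*(1/12) = 1)
y(p, W) = -19 + W (y(p, W) = W - 19 = -19 + W)
(1614 + 40220)*(42667 + y(l(-6, -11), 6)) = (1614 + 40220)*(42667 + (-19 + 6)) = 41834*(42667 - 13) = 41834*42654 = 1784387436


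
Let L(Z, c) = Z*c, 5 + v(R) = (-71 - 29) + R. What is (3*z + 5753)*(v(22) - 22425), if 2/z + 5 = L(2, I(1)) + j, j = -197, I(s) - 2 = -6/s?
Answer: -4532075832/35 ≈ -1.2949e+8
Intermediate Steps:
I(s) = 2 - 6/s
v(R) = -105 + R (v(R) = -5 + ((-71 - 29) + R) = -5 + (-100 + R) = -105 + R)
z = -1/105 (z = 2/(-5 + (2*(2 - 6/1) - 197)) = 2/(-5 + (2*(2 - 6*1) - 197)) = 2/(-5 + (2*(2 - 6) - 197)) = 2/(-5 + (2*(-4) - 197)) = 2/(-5 + (-8 - 197)) = 2/(-5 - 205) = 2/(-210) = 2*(-1/210) = -1/105 ≈ -0.0095238)
(3*z + 5753)*(v(22) - 22425) = (3*(-1/105) + 5753)*((-105 + 22) - 22425) = (-1/35 + 5753)*(-83 - 22425) = (201354/35)*(-22508) = -4532075832/35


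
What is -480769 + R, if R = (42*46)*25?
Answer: -432469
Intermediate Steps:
R = 48300 (R = 1932*25 = 48300)
-480769 + R = -480769 + 48300 = -432469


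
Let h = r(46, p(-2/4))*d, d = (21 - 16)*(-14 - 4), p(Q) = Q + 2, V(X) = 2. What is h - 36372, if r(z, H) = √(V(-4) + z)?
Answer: -36372 - 360*√3 ≈ -36996.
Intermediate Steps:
p(Q) = 2 + Q
d = -90 (d = 5*(-18) = -90)
r(z, H) = √(2 + z)
h = -360*√3 (h = √(2 + 46)*(-90) = √48*(-90) = (4*√3)*(-90) = -360*√3 ≈ -623.54)
h - 36372 = -360*√3 - 36372 = -36372 - 360*√3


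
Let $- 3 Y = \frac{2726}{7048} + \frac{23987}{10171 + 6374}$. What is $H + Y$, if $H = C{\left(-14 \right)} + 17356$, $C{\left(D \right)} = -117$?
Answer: $\frac{3015230882837}{174913740} \approx 17238.0$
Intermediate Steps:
$Y = - \frac{107081023}{174913740}$ ($Y = - \frac{\frac{2726}{7048} + \frac{23987}{10171 + 6374}}{3} = - \frac{2726 \cdot \frac{1}{7048} + \frac{23987}{16545}}{3} = - \frac{\frac{1363}{3524} + 23987 \cdot \frac{1}{16545}}{3} = - \frac{\frac{1363}{3524} + \frac{23987}{16545}}{3} = \left(- \frac{1}{3}\right) \frac{107081023}{58304580} = - \frac{107081023}{174913740} \approx -0.61219$)
$H = 17239$ ($H = -117 + 17356 = 17239$)
$H + Y = 17239 - \frac{107081023}{174913740} = \frac{3015230882837}{174913740}$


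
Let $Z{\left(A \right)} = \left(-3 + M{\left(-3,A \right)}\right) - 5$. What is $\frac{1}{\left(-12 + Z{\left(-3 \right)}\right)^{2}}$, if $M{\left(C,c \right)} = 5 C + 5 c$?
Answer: $\frac{1}{2500} \approx 0.0004$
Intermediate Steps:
$Z{\left(A \right)} = -23 + 5 A$ ($Z{\left(A \right)} = \left(-3 + \left(5 \left(-3\right) + 5 A\right)\right) - 5 = \left(-3 + \left(-15 + 5 A\right)\right) - 5 = \left(-18 + 5 A\right) - 5 = -23 + 5 A$)
$\frac{1}{\left(-12 + Z{\left(-3 \right)}\right)^{2}} = \frac{1}{\left(-12 + \left(-23 + 5 \left(-3\right)\right)\right)^{2}} = \frac{1}{\left(-12 - 38\right)^{2}} = \frac{1}{\left(-50\right)^{2}} = \frac{1}{2500}$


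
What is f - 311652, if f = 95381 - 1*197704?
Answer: -413975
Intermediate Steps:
f = -102323 (f = 95381 - 197704 = -102323)
f - 311652 = -102323 - 311652 = -413975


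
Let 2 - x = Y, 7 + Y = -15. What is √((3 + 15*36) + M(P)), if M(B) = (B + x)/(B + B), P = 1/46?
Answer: √4382/2 ≈ 33.098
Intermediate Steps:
P = 1/46 ≈ 0.021739
Y = -22 (Y = -7 - 15 = -22)
x = 24 (x = 2 - 1*(-22) = 2 + 22 = 24)
M(B) = (24 + B)/(2*B) (M(B) = (B + 24)/(B + B) = (24 + B)/((2*B)) = (24 + B)*(1/(2*B)) = (24 + B)/(2*B))
√((3 + 15*36) + M(P)) = √((3 + 15*36) + (24 + 1/46)/(2*(1/46))) = √((3 + 540) + (½)*46*(1105/46)) = √(543 + 1105/2) = √(2191/2) = √4382/2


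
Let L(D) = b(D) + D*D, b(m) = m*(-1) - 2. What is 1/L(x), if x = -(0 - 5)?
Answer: 1/18 ≈ 0.055556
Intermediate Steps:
b(m) = -2 - m (b(m) = -m - 2 = -2 - m)
x = 5 (x = -1*(-5) = 5)
L(D) = -2 + D² - D (L(D) = (-2 - D) + D*D = (-2 - D) + D² = -2 + D² - D)
1/L(x) = 1/(-2 + 5² - 1*5) = 1/(-2 + 25 - 5) = 1/18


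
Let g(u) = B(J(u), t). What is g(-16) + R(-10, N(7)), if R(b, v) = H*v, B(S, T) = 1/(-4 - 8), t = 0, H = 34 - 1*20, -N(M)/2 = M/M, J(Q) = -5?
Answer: -337/12 ≈ -28.083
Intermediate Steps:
N(M) = -2 (N(M) = -2*M/M = -2*1 = -2)
H = 14 (H = 34 - 20 = 14)
B(S, T) = -1/12 (B(S, T) = 1/(-12) = -1/12)
R(b, v) = 14*v
g(u) = -1/12
g(-16) + R(-10, N(7)) = -1/12 + 14*(-2) = -1/12 - 28 = -337/12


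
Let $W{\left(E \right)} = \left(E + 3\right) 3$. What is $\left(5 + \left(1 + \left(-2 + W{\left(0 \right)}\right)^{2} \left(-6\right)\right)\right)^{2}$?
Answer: $82944$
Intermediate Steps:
$W{\left(E \right)} = 9 + 3 E$ ($W{\left(E \right)} = \left(3 + E\right) 3 = 9 + 3 E$)
$\left(5 + \left(1 + \left(-2 + W{\left(0 \right)}\right)^{2} \left(-6\right)\right)\right)^{2} = \left(5 + \left(1 + \left(-2 + \left(9 + 3 \cdot 0\right)\right)^{2} \left(-6\right)\right)\right)^{2} = \left(5 + \left(1 + \left(-2 + \left(9 + 0\right)\right)^{2} \left(-6\right)\right)\right)^{2} = \left(5 + \left(1 + \left(-2 + 9\right)^{2} \left(-6\right)\right)\right)^{2} = \left(5 + \left(1 + 7^{2} \left(-6\right)\right)\right)^{2} = \left(5 + \left(1 + 49 \left(-6\right)\right)\right)^{2} = \left(5 + \left(1 - 294\right)\right)^{2} = \left(5 - 293\right)^{2} = \left(-288\right)^{2} = 82944$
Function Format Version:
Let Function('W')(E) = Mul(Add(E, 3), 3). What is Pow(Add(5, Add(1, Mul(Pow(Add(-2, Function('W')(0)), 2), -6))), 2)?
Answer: 82944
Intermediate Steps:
Function('W')(E) = Add(9, Mul(3, E)) (Function('W')(E) = Mul(Add(3, E), 3) = Add(9, Mul(3, E)))
Pow(Add(5, Add(1, Mul(Pow(Add(-2, Function('W')(0)), 2), -6))), 2) = Pow(Add(5, Add(1, Mul(Pow(Add(-2, Add(9, Mul(3, 0))), 2), -6))), 2) = Pow(Add(5, Add(1, Mul(Pow(Add(-2, Add(9, 0)), 2), -6))), 2) = Pow(Add(5, Add(1, Mul(Pow(Add(-2, 9), 2), -6))), 2) = Pow(Add(5, Add(1, Mul(Pow(7, 2), -6))), 2) = Pow(Add(5, Add(1, Mul(49, -6))), 2) = Pow(Add(5, Add(1, -294)), 2) = Pow(Add(5, -293), 2) = Pow(-288, 2) = 82944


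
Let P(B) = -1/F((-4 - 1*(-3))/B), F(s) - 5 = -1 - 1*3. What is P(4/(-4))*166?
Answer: -166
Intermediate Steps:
F(s) = 1 (F(s) = 5 + (-1 - 1*3) = 5 + (-1 - 3) = 5 - 4 = 1)
P(B) = -1 (P(B) = -1/1 = -1*1 = -1)
P(4/(-4))*166 = -1*166 = -166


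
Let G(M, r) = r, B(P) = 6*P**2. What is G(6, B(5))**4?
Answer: 506250000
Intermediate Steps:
G(6, B(5))**4 = (6*5**2)**4 = (6*25)**4 = 150**4 = 506250000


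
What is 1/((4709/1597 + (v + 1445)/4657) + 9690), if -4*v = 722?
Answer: 14874458/144181396459 ≈ 0.00010316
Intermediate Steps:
v = -361/2 (v = -¼*722 = -361/2 ≈ -180.50)
1/((4709/1597 + (v + 1445)/4657) + 9690) = 1/((4709/1597 + (-361/2 + 1445)/4657) + 9690) = 1/((4709*(1/1597) + (2529/2)*(1/4657)) + 9690) = 1/((4709/1597 + 2529/9314) + 9690) = 1/(47898439/14874458 + 9690) = 1/(144181396459/14874458) = 14874458/144181396459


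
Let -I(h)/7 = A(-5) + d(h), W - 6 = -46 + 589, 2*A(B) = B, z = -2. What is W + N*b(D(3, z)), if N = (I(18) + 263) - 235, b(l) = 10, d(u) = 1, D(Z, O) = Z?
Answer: 934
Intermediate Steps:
A(B) = B/2
W = 549 (W = 6 + (-46 + 589) = 6 + 543 = 549)
I(h) = 21/2 (I(h) = -7*((½)*(-5) + 1) = -7*(-5/2 + 1) = -7*(-3/2) = 21/2)
N = 77/2 (N = (21/2 + 263) - 235 = 547/2 - 235 = 77/2 ≈ 38.500)
W + N*b(D(3, z)) = 549 + (77/2)*10 = 549 + 385 = 934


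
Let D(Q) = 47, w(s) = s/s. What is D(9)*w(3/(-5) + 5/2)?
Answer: 47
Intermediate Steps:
w(s) = 1
D(9)*w(3/(-5) + 5/2) = 47*1 = 47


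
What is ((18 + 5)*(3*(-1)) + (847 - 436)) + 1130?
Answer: 1472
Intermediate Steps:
((18 + 5)*(3*(-1)) + (847 - 436)) + 1130 = (23*(-3) + 411) + 1130 = (-69 + 411) + 1130 = 342 + 1130 = 1472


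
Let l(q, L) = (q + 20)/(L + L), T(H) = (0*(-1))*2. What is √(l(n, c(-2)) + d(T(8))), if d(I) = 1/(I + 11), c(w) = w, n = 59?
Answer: I*√9515/22 ≈ 4.4339*I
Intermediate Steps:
T(H) = 0 (T(H) = 0*2 = 0)
d(I) = 1/(11 + I)
l(q, L) = (20 + q)/(2*L) (l(q, L) = (20 + q)/((2*L)) = (20 + q)*(1/(2*L)) = (20 + q)/(2*L))
√(l(n, c(-2)) + d(T(8))) = √((½)*(20 + 59)/(-2) + 1/(11 + 0)) = √((½)*(-½)*79 + 1/11) = √(-79/4 + 1/11) = √(-865/44) = I*√9515/22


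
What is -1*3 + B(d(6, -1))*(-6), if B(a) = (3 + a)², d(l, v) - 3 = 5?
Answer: -729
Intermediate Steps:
d(l, v) = 8 (d(l, v) = 3 + 5 = 8)
-1*3 + B(d(6, -1))*(-6) = -1*3 + (3 + 8)²*(-6) = -3 + 11²*(-6) = -3 + 121*(-6) = -3 - 726 = -729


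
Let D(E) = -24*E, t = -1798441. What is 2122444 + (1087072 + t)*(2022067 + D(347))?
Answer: -1432509376247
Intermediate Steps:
2122444 + (1087072 + t)*(2022067 + D(347)) = 2122444 + (1087072 - 1798441)*(2022067 - 24*347) = 2122444 - 711369*(2022067 - 8328) = 2122444 - 711369*2013739 = 2122444 - 1432511498691 = -1432509376247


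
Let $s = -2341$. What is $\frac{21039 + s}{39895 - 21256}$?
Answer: $\frac{18698}{18639} \approx 1.0032$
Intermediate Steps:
$\frac{21039 + s}{39895 - 21256} = \frac{21039 - 2341}{39895 - 21256} = \frac{18698}{18639}$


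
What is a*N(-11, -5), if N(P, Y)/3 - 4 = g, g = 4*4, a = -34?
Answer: -2040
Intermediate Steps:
g = 16
N(P, Y) = 60 (N(P, Y) = 12 + 3*16 = 12 + 48 = 60)
a*N(-11, -5) = -34*60 = -2040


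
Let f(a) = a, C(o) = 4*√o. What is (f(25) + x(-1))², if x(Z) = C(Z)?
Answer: 609 + 200*I ≈ 609.0 + 200.0*I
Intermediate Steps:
x(Z) = 4*√Z
(f(25) + x(-1))² = (25 + 4*√(-1))² = (25 + 4*I)²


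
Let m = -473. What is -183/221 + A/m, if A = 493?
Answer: -195512/104533 ≈ -1.8703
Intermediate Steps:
-183/221 + A/m = -183/221 + 493/(-473) = -183*1/221 + 493*(-1/473) = -183/221 - 493/473 = -195512/104533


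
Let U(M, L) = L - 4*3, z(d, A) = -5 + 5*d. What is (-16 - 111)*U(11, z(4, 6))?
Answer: -381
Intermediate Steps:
U(M, L) = -12 + L (U(M, L) = L - 12 = -12 + L)
(-16 - 111)*U(11, z(4, 6)) = (-16 - 111)*(-12 + (-5 + 5*4)) = -127*(-12 + (-5 + 20)) = -127*(-12 + 15) = -127*3 = -381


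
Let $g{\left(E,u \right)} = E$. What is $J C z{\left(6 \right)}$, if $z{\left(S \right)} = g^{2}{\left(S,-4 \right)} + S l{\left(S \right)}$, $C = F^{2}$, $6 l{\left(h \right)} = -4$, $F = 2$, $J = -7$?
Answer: $-896$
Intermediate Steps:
$l{\left(h \right)} = - \frac{2}{3}$ ($l{\left(h \right)} = \frac{1}{6} \left(-4\right) = - \frac{2}{3}$)
$C = 4$ ($C = 2^{2} = 4$)
$z{\left(S \right)} = S^{2} - \frac{2 S}{3}$ ($z{\left(S \right)} = S^{2} + S \left(- \frac{2}{3}\right) = S^{2} - \frac{2 S}{3}$)
$J C z{\left(6 \right)} = \left(-7\right) 4 \cdot \frac{1}{3} \cdot 6 \left(-2 + 3 \cdot 6\right) = - 28 \cdot \frac{1}{3} \cdot 6 \left(-2 + 18\right) = - 28 \cdot \frac{1}{3} \cdot 6 \cdot 16 = \left(-28\right) 32 = -896$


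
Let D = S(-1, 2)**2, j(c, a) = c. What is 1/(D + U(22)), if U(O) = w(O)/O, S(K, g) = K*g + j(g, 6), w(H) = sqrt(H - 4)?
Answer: 11*sqrt(2)/3 ≈ 5.1854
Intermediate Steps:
w(H) = sqrt(-4 + H)
S(K, g) = g + K*g (S(K, g) = K*g + g = g + K*g)
D = 0 (D = (2*(1 - 1))**2 = (2*0)**2 = 0**2 = 0)
U(O) = sqrt(-4 + O)/O
1/(D + U(22)) = 1/(0 + sqrt(-4 + 22)/22) = 1/(0 + sqrt(18)/22) = 1/(0 + (3*sqrt(2))/22) = 1/(0 + 3*sqrt(2)/22) = 1/(3*sqrt(2)/22) = 11*sqrt(2)/3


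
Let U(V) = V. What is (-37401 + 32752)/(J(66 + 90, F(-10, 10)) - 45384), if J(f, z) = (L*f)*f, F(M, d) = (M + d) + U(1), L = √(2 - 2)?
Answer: 4649/45384 ≈ 0.10244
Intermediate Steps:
L = 0 (L = √0 = 0)
F(M, d) = 1 + M + d (F(M, d) = (M + d) + 1 = 1 + M + d)
J(f, z) = 0 (J(f, z) = (0*f)*f = 0*f = 0)
(-37401 + 32752)/(J(66 + 90, F(-10, 10)) - 45384) = (-37401 + 32752)/(0 - 45384) = -4649/(-45384) = -4649*(-1/45384) = 4649/45384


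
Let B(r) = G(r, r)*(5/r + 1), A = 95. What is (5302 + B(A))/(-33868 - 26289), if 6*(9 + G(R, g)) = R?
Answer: -302624/3428949 ≈ -0.088256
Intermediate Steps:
G(R, g) = -9 + R/6
B(r) = (1 + 5/r)*(-9 + r/6) (B(r) = (-9 + r/6)*(5/r + 1) = (-9 + r/6)*(1 + 5/r) = (1 + 5/r)*(-9 + r/6))
(5302 + B(A))/(-33868 - 26289) = (5302 + (⅙)*(-54 + 95)*(5 + 95)/95)/(-33868 - 26289) = (5302 + (⅙)*(1/95)*41*100)/(-60157) = (5302 + 410/57)*(-1/60157) = (302624/57)*(-1/60157) = -302624/3428949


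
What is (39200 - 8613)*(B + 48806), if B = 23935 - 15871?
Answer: 1739482690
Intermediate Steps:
B = 8064
(39200 - 8613)*(B + 48806) = (39200 - 8613)*(8064 + 48806) = 30587*56870 = 1739482690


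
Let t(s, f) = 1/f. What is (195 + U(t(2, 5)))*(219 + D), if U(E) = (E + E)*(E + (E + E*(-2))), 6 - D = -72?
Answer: 57915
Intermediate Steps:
D = 78 (D = 6 - 1*(-72) = 6 + 72 = 78)
t(s, f) = 1/f
U(E) = 0 (U(E) = (2*E)*(E + (E - 2*E)) = (2*E)*(E - E) = (2*E)*0 = 0)
(195 + U(t(2, 5)))*(219 + D) = (195 + 0)*(219 + 78) = 195*297 = 57915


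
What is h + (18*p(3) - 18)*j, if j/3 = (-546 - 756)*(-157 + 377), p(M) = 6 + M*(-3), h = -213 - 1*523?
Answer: 61870304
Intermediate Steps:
h = -736 (h = -213 - 523 = -736)
p(M) = 6 - 3*M
j = -859320 (j = 3*((-546 - 756)*(-157 + 377)) = 3*(-1302*220) = 3*(-286440) = -859320)
h + (18*p(3) - 18)*j = -736 + (18*(6 - 3*3) - 18)*(-859320) = -736 + (18*(6 - 9) - 18)*(-859320) = -736 + (18*(-3) - 18)*(-859320) = -736 + (-54 - 18)*(-859320) = -736 - 72*(-859320) = -736 + 61871040 = 61870304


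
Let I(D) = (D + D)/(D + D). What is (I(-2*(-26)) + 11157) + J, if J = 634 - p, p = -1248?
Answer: 13040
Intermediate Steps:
I(D) = 1 (I(D) = (2*D)/((2*D)) = (2*D)*(1/(2*D)) = 1)
J = 1882 (J = 634 - 1*(-1248) = 634 + 1248 = 1882)
(I(-2*(-26)) + 11157) + J = (1 + 11157) + 1882 = 11158 + 1882 = 13040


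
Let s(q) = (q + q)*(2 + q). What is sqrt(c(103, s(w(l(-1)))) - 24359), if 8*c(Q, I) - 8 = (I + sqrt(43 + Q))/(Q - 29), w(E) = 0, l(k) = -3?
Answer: sqrt(-533537632 + 37*sqrt(146))/148 ≈ 156.07*I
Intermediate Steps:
s(q) = 2*q*(2 + q) (s(q) = (2*q)*(2 + q) = 2*q*(2 + q))
c(Q, I) = 1 + (I + sqrt(43 + Q))/(8*(-29 + Q)) (c(Q, I) = 1 + ((I + sqrt(43 + Q))/(Q - 29))/8 = 1 + ((I + sqrt(43 + Q))/(-29 + Q))/8 = 1 + (I + sqrt(43 + Q))/(8*(-29 + Q)))
sqrt(c(103, s(w(l(-1)))) - 24359) = sqrt((-232 + 2*0*(2 + 0) + sqrt(43 + 103) + 8*103)/(8*(-29 + 103)) - 24359) = sqrt((1/8)*(-232 + 2*0*2 + sqrt(146) + 824)/74 - 24359) = sqrt((1/8)*(1/74)*(-232 + 0 + sqrt(146) + 824) - 24359) = sqrt((1/8)*(1/74)*(592 + sqrt(146)) - 24359) = sqrt((1 + sqrt(146)/592) - 24359) = sqrt(-24358 + sqrt(146)/592)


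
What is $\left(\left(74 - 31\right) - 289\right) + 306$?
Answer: $60$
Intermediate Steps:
$\left(\left(74 - 31\right) - 289\right) + 306 = \left(43 - 289\right) + 306 = -246 + 306 = 60$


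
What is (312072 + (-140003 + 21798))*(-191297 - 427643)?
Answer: -119992040980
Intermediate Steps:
(312072 + (-140003 + 21798))*(-191297 - 427643) = (312072 - 118205)*(-618940) = 193867*(-618940) = -119992040980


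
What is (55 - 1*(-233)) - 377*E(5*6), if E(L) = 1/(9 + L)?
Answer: 835/3 ≈ 278.33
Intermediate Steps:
(55 - 1*(-233)) - 377*E(5*6) = (55 - 1*(-233)) - 377/(9 + 5*6) = (55 + 233) - 377/(9 + 30) = 288 - 377/39 = 288 - 377*1/39 = 288 - 29/3 = 835/3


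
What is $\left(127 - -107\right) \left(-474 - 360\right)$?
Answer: $-195156$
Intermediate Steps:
$\left(127 - -107\right) \left(-474 - 360\right) = \left(127 + 107\right) \left(-834\right) = 234 \left(-834\right) = -195156$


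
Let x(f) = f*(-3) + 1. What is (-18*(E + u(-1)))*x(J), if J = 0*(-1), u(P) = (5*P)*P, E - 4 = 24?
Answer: -594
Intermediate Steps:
E = 28 (E = 4 + 24 = 28)
u(P) = 5*P**2
J = 0
x(f) = 1 - 3*f (x(f) = -3*f + 1 = 1 - 3*f)
(-18*(E + u(-1)))*x(J) = (-18*(28 + 5*(-1)**2))*(1 - 3*0) = (-18*(28 + 5*1))*(1 + 0) = -18*(28 + 5)*1 = -18*33*1 = -594*1 = -594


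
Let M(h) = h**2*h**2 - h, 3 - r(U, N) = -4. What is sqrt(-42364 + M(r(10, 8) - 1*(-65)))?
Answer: 14*sqrt(136895) ≈ 5179.9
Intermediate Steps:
r(U, N) = 7 (r(U, N) = 3 - 1*(-4) = 3 + 4 = 7)
M(h) = h**4 - h
sqrt(-42364 + M(r(10, 8) - 1*(-65))) = sqrt(-42364 + ((7 - 1*(-65))**4 - (7 - 1*(-65)))) = sqrt(-42364 + ((7 + 65)**4 - (7 + 65))) = sqrt(-42364 + (72**4 - 1*72)) = sqrt(-42364 + (26873856 - 72)) = sqrt(-42364 + 26873784) = sqrt(26831420) = 14*sqrt(136895)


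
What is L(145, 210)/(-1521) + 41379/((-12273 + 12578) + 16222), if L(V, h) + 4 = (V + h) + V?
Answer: 18246689/8379189 ≈ 2.1776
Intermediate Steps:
L(V, h) = -4 + h + 2*V (L(V, h) = -4 + ((V + h) + V) = -4 + (h + 2*V) = -4 + h + 2*V)
L(145, 210)/(-1521) + 41379/((-12273 + 12578) + 16222) = (-4 + 210 + 2*145)/(-1521) + 41379/((-12273 + 12578) + 16222) = (-4 + 210 + 290)*(-1/1521) + 41379/(305 + 16222) = 496*(-1/1521) + 41379/16527 = -496/1521 + 41379*(1/16527) = -496/1521 + 13793/5509 = 18246689/8379189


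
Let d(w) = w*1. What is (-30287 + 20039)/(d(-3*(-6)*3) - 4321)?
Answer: 10248/4267 ≈ 2.4017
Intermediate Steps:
d(w) = w
(-30287 + 20039)/(d(-3*(-6)*3) - 4321) = (-30287 + 20039)/(-3*(-6)*3 - 4321) = -10248/(18*3 - 4321) = -10248/(54 - 4321) = -10248/(-4267) = -10248*(-1/4267) = 10248/4267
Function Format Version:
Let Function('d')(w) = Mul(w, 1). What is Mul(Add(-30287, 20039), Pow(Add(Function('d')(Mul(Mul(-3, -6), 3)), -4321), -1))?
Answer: Rational(10248, 4267) ≈ 2.4017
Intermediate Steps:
Function('d')(w) = w
Mul(Add(-30287, 20039), Pow(Add(Function('d')(Mul(Mul(-3, -6), 3)), -4321), -1)) = Mul(Add(-30287, 20039), Pow(Add(Mul(Mul(-3, -6), 3), -4321), -1)) = Mul(-10248, Pow(Add(Mul(18, 3), -4321), -1)) = Mul(-10248, Pow(Add(54, -4321), -1)) = Mul(-10248, Pow(-4267, -1)) = Mul(-10248, Rational(-1, 4267)) = Rational(10248, 4267)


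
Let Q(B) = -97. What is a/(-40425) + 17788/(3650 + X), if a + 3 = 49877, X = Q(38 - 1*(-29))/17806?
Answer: 869321410598/238844876025 ≈ 3.6397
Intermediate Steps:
X = -97/17806 ≈ -0.0054476
a = 49874 (a = -3 + 49877 = 49874)
a/(-40425) + 17788/(3650 + X) = 49874/(-40425) + 17788/(3650 - 97/17806) = 49874*(-1/40425) + 17788/(64991803/17806) = -4534/3675 + 17788*(17806/64991803) = -4534/3675 + 316733128/64991803 = 869321410598/238844876025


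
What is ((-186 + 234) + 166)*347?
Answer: 74258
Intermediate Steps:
((-186 + 234) + 166)*347 = (48 + 166)*347 = 214*347 = 74258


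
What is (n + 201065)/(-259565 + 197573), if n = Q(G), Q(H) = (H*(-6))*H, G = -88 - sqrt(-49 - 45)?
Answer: -155165/61992 + 44*I*sqrt(94)/2583 ≈ -2.503 + 0.16516*I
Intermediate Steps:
G = -88 - I*sqrt(94) (G = -88 - sqrt(-94) = -88 - I*sqrt(94) ≈ -88.0 - 9.6954*I)
Q(H) = -6*H**2 (Q(H) = (-6*H)*H = -6*H**2)
n = -6*(-88 - I*sqrt(94))**2 ≈ -45900.0 - 10238.0*I
(n + 201065)/(-259565 + 197573) = ((-45900 - 1056*I*sqrt(94)) + 201065)/(-259565 + 197573) = (155165 - 1056*I*sqrt(94))/(-61992) = (155165 - 1056*I*sqrt(94))*(-1/61992) = -155165/61992 + 44*I*sqrt(94)/2583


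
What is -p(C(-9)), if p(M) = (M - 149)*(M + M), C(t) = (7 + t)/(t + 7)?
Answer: 296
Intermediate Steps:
C(t) = 1 (C(t) = (7 + t)/(7 + t) = 1)
p(M) = 2*M*(-149 + M) (p(M) = (-149 + M)*(2*M) = 2*M*(-149 + M))
-p(C(-9)) = -2*(-149 + 1) = -2*(-148) = -1*(-296) = 296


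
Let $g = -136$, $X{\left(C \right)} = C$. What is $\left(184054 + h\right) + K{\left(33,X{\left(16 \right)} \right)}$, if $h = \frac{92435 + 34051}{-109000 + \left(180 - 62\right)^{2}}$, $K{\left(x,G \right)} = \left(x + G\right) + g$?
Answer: $\frac{971706667}{5282} \approx 1.8397 \cdot 10^{5}$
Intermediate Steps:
$K{\left(x,G \right)} = -136 + G + x$ ($K{\left(x,G \right)} = \left(x + G\right) - 136 = \left(G + x\right) - 136 = -136 + G + x$)
$h = - \frac{7027}{5282}$ ($h = \frac{126486}{-109000 + 118^{2}} = \frac{126486}{-109000 + 13924} = \frac{126486}{-95076} = 126486 \left(- \frac{1}{95076}\right) = - \frac{7027}{5282} \approx -1.3304$)
$\left(184054 + h\right) + K{\left(33,X{\left(16 \right)} \right)} = \left(184054 - \frac{7027}{5282}\right) + \left(-136 + 16 + 33\right) = \frac{972166201}{5282} - 87 = \frac{971706667}{5282}$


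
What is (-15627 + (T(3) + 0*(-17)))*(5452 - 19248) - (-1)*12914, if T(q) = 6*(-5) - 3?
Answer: 216058274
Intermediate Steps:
T(q) = -33 (T(q) = -30 - 3 = -33)
(-15627 + (T(3) + 0*(-17)))*(5452 - 19248) - (-1)*12914 = (-15627 + (-33 + 0*(-17)))*(5452 - 19248) - (-1)*12914 = (-15627 + (-33 + 0))*(-13796) - 1*(-12914) = (-15627 - 33)*(-13796) + 12914 = -15660*(-13796) + 12914 = 216045360 + 12914 = 216058274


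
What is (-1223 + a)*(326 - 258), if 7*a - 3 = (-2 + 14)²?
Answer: -81736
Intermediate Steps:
a = 21 (a = 3/7 + (-2 + 14)²/7 = 3/7 + (⅐)*12² = 3/7 + (⅐)*144 = 3/7 + 144/7 = 21)
(-1223 + a)*(326 - 258) = (-1223 + 21)*(326 - 258) = -1202*68 = -81736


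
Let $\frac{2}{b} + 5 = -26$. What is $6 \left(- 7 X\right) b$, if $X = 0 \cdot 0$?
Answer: $0$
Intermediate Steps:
$b = - \frac{2}{31}$ ($b = \frac{2}{-5 - 26} = \frac{2}{-31} = 2 \left(- \frac{1}{31}\right) = - \frac{2}{31} \approx -0.064516$)
$X = 0$
$6 \left(- 7 X\right) b = 6 \left(\left(-7\right) 0\right) \left(- \frac{2}{31}\right) = 6 \cdot 0 \left(- \frac{2}{31}\right) = 0 \left(- \frac{2}{31}\right) = 0$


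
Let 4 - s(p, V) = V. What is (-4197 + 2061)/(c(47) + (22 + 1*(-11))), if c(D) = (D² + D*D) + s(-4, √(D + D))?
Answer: -3156296/6550465 - 712*√94/6550465 ≈ -0.48290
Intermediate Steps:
s(p, V) = 4 - V
c(D) = 4 + 2*D² - √2*√D (c(D) = (D² + D*D) + (4 - √(D + D)) = (D² + D²) + (4 - √(2*D)) = 2*D² + (4 - √2*√D) = 4 + 2*D² - √2*√D)
(-4197 + 2061)/(c(47) + (22 + 1*(-11))) = (-4197 + 2061)/((4 + 2*47² - √2*√47) + (22 + 1*(-11))) = -2136/((4 + 2*2209 - √94) + (22 - 11)) = -2136/((4 + 4418 - √94) + 11) = -2136/((4422 - √94) + 11) = -2136/(4433 - √94)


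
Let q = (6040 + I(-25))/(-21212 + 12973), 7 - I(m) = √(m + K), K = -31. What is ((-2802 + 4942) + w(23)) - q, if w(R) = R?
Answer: 17827004/8239 - 2*I*√14/8239 ≈ 2163.7 - 0.00090828*I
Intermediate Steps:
I(m) = 7 - √(-31 + m) (I(m) = 7 - √(m - 31) = 7 - √(-31 + m))
q = -6047/8239 + 2*I*√14/8239 (q = (6040 + (7 - √(-31 - 25)))/(-21212 + 12973) = (6040 + (7 - √(-56)))/(-8239) = (6040 + (7 - 2*I*√14))*(-1/8239) = (6047 - 2*I*√14)*(-1/8239) = -6047/8239 + 2*I*√14/8239 ≈ -0.73395 + 0.00090828*I)
((-2802 + 4942) + w(23)) - q = ((-2802 + 4942) + 23) - (-6047/8239 + 2*I*√14/8239) = (2140 + 23) + (6047/8239 - 2*I*√14/8239) = 2163 + (6047/8239 - 2*I*√14/8239) = 17827004/8239 - 2*I*√14/8239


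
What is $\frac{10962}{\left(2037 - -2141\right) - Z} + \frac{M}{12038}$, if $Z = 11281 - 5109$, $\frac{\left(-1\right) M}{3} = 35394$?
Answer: $- \frac{85921866}{6000943} \approx -14.318$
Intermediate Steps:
$M = -106182$ ($M = \left(-3\right) 35394 = -106182$)
$Z = 6172$ ($Z = 11281 - 5109 = 6172$)
$\frac{10962}{\left(2037 - -2141\right) - Z} + \frac{M}{12038} = \frac{10962}{\left(2037 - -2141\right) - 6172} - \frac{106182}{12038} = \frac{10962}{\left(2037 + 2141\right) - 6172} - \frac{53091}{6019} = \frac{10962}{4178 - 6172} - \frac{53091}{6019} = \frac{10962}{-1994} - \frac{53091}{6019} = 10962 \left(- \frac{1}{1994}\right) - \frac{53091}{6019} = - \frac{5481}{997} - \frac{53091}{6019} = - \frac{85921866}{6000943}$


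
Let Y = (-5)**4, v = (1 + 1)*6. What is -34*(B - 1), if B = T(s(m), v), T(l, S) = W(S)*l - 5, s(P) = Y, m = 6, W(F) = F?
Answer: -254796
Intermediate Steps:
v = 12 (v = 2*6 = 12)
Y = 625
s(P) = 625
T(l, S) = -5 + S*l (T(l, S) = S*l - 5 = -5 + S*l)
B = 7495 (B = -5 + 12*625 = -5 + 7500 = 7495)
-34*(B - 1) = -34*(7495 - 1) = -34*7494 = -254796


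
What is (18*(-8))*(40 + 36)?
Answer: -10944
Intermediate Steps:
(18*(-8))*(40 + 36) = -144*76 = -10944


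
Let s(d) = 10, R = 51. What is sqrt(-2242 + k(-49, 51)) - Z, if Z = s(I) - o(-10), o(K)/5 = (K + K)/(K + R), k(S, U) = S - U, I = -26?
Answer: -510/41 + I*sqrt(2342) ≈ -12.439 + 48.394*I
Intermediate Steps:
o(K) = 10*K/(51 + K) (o(K) = 5*((K + K)/(K + 51)) = 5*((2*K)/(51 + K)) = 5*(2*K/(51 + K)) = 10*K/(51 + K))
Z = 510/41 (Z = 10 - 10*(-10)/(51 - 10) = 10 - 10*(-10)/41 = 10 - 1*(-100/41) = 10 + 100/41 = 510/41 ≈ 12.439)
sqrt(-2242 + k(-49, 51)) - Z = sqrt(-2242 + (-49 - 1*51)) - 1*510/41 = sqrt(-2242 + (-49 - 51)) - 510/41 = sqrt(-2242 - 100) - 510/41 = sqrt(-2342) - 510/41 = I*sqrt(2342) - 510/41 = -510/41 + I*sqrt(2342)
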